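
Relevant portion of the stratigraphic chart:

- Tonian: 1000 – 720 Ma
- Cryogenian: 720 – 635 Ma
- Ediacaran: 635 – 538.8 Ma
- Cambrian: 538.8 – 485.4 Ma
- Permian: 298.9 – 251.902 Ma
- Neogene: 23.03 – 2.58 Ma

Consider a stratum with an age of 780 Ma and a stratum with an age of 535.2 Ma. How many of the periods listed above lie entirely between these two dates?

The older date is 780 Ma and the younger is 535.2 Ma.
Periods with start < 780 and end > 535.2 Ma: Cryogenian (720–635), Ediacaran (635–538.8).
That is 2 complete periods.

2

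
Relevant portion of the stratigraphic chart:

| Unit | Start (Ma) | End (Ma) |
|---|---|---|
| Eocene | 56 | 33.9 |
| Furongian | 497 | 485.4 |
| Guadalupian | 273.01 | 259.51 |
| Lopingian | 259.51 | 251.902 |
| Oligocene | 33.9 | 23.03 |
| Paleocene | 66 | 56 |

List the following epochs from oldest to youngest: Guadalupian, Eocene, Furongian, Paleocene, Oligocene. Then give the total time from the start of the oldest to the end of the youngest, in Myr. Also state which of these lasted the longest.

From the excerpt: Guadalupian 273.01–259.51; Eocene 56–33.9; Furongian 497–485.4; Paleocene 66–56; Oligocene 33.9–23.03 (Ma).
Larger Ma is earlier, so the oldest is Furongian and the youngest is Oligocene; oldest to youngest: Furongian, Guadalupian, Paleocene, Eocene, Oligocene.
Oldest start 497 minus youngest end 23.03 gives 473.97 Myr overall.
Individual lengths (start − end): Oligocene 10.87; Paleocene 10; Eocene 22.1; Furongian 11.6; Guadalupian 13.5. The largest is Eocene at 22.1 Myr.

Furongian → Guadalupian → Paleocene → Eocene → Oligocene; total span 473.97 Myr; longest is Eocene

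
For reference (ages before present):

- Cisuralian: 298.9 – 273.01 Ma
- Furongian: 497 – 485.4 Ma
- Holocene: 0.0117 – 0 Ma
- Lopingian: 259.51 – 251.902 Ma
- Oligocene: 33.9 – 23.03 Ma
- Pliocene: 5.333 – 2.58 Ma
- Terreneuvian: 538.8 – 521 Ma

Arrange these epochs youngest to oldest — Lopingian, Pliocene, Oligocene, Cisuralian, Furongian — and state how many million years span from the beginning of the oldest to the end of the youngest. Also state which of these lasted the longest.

Start ages (Ma): Furongian 497, Cisuralian 298.9, Lopingian 259.51, Oligocene 33.9, Pliocene 5.333.
Ordered youngest to oldest: Pliocene, Oligocene, Lopingian, Cisuralian, Furongian.
Span = 497 − 2.58 = 494.42 Myr.
Durations: Oligocene 10.87, Cisuralian 25.89, Furongian 11.6, Lopingian 7.608, Pliocene 2.753 → longest is Cisuralian (25.89 Myr).

Pliocene → Oligocene → Lopingian → Cisuralian → Furongian; total span 494.42 Myr; longest is Cisuralian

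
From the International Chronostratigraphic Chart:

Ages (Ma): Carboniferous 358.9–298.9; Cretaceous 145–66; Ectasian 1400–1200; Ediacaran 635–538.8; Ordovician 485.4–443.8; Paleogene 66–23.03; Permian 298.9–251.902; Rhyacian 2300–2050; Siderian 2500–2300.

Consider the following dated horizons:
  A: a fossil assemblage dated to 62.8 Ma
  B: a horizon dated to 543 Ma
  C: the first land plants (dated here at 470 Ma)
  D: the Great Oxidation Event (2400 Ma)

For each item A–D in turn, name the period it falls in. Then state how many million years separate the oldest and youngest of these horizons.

Match each age against the start–end ranges in the excerpt: A = 62.8 Ma → Paleogene (66–23.03); B = 543 Ma → Ediacaran (635–538.8); C = 470 Ma → Ordovician (485.4–443.8); D = 2400 Ma → Siderian (2500–2300).
The largest age is 2400 Ma and the smallest is 62.8 Ma; their difference is 2337.2 Myr.

A — Paleogene; B — Ediacaran; C — Ordovician; D — Siderian; span 2337.2 million years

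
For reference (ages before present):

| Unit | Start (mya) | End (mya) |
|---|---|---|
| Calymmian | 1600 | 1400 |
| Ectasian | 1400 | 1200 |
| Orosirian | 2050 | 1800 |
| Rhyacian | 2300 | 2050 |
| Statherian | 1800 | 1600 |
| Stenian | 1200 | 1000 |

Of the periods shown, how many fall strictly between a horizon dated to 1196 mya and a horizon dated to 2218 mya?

4

2218 Ma sits inside the Rhyacian (2300–2050) and 1196 Ma inside the Stenian (1200–1000); neither of those is wholly between the two dates.
The listed periods lying completely between them are Orosirian, Statherian, Calymmian, Ectasian — 4 in all.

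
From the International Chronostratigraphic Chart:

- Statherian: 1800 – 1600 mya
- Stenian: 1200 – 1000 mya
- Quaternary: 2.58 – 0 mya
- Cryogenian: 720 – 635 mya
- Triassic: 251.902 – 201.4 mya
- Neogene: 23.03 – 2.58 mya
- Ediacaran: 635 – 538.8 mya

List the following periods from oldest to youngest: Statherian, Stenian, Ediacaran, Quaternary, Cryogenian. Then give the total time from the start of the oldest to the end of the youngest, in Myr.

From the excerpt: Statherian 1800–1600; Stenian 1200–1000; Ediacaran 635–538.8; Quaternary 2.58–0; Cryogenian 720–635 (Ma).
Larger Ma is earlier, so the oldest is Statherian and the youngest is Quaternary; oldest to youngest: Statherian, Stenian, Cryogenian, Ediacaran, Quaternary.
Oldest start 1800 minus youngest end 0 gives 1800 Myr overall.

Statherian, Stenian, Cryogenian, Ediacaran, Quaternary; total span 1800 Myr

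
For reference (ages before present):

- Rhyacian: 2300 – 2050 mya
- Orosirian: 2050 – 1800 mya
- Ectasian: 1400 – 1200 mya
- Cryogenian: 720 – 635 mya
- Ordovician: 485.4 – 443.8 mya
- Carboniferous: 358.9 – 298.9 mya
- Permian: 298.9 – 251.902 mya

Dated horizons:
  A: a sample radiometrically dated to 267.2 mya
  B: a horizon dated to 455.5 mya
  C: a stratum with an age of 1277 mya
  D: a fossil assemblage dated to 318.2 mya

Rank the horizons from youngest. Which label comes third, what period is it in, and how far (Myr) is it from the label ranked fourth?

Sorted youngest-first by Ma: A (267.2), D (318.2), B (455.5), C (1277).
The third youngest is B at 455.5 Ma, which lies in 485.4–443.8 Ma: the Ordovician.
The fourth youngest is C at 1277 Ma; separation = |455.5 − 1277| = 821.5 Myr.

B, in the Ordovician; 821.5 million years to C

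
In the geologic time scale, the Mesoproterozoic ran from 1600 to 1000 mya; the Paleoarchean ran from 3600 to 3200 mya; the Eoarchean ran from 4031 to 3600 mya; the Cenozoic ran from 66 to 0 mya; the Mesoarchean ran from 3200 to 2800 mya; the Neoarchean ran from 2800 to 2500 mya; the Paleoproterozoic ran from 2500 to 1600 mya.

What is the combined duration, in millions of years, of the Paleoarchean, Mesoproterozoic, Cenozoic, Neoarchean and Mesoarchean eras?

Duration is start − end for each: (3600 − 3200) + (1600 − 1000) + (66 − 0) + (2800 − 2500) + (3200 − 2800).
That is 400 + 600 + 66 + 300 + 400, which totals 1766 million years.

1766 million years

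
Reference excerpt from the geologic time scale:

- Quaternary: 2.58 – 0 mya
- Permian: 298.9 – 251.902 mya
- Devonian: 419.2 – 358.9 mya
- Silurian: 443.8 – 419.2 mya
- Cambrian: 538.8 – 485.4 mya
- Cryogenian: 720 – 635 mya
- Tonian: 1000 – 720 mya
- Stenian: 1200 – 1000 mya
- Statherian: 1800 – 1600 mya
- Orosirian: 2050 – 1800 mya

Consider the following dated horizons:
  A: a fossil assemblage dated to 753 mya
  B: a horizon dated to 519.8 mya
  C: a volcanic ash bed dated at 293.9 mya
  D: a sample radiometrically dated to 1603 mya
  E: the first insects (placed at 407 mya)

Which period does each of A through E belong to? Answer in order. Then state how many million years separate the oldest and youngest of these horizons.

Match each age against the start–end ranges in the excerpt: A = 753 Ma → Tonian (1000–720); B = 519.8 Ma → Cambrian (538.8–485.4); C = 293.9 Ma → Permian (298.9–251.902); D = 1603 Ma → Statherian (1800–1600); E = 407 Ma → Devonian (419.2–358.9).
The largest age is 1603 Ma and the smallest is 293.9 Ma; their difference is 1309.1 Myr.

A — Tonian; B — Cambrian; C — Permian; D — Statherian; E — Devonian; span 1309.1 million years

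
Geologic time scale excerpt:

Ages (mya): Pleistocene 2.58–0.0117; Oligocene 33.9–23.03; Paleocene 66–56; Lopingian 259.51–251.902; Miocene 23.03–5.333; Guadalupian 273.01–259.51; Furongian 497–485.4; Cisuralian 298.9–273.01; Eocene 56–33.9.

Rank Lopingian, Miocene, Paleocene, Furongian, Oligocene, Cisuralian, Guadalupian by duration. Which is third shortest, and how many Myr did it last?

Start − end for each: Lopingian 259.51 − 251.902 = 7.608; Miocene 23.03 − 5.333 = 17.697; Paleocene 66 − 56 = 10; Furongian 497 − 485.4 = 11.6; Oligocene 33.9 − 23.03 = 10.87; Cisuralian 298.9 − 273.01 = 25.89; Guadalupian 273.01 − 259.51 = 13.5.
Ranking these from shortest: Lopingian < Paleocene < Oligocene < Furongian < Guadalupian < Miocene < Cisuralian.
Position 3 in that ranking is Oligocene, which lasted 10.87 Myr.

Oligocene, 10.87 million years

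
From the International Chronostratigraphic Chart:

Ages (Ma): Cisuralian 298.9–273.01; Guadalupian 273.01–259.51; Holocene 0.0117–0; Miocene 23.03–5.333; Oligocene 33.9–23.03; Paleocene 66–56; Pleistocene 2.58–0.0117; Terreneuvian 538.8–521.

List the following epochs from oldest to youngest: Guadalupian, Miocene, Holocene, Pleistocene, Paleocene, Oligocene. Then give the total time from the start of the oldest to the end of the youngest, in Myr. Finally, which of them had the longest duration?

Guadalupian → Paleocene → Oligocene → Miocene → Pleistocene → Holocene; total span 273.01 Myr; longest is Miocene

Start ages (Ma): Guadalupian 273.01, Paleocene 66, Oligocene 33.9, Miocene 23.03, Pleistocene 2.58, Holocene 0.0117.
Ordered oldest to youngest: Guadalupian, Paleocene, Oligocene, Miocene, Pleistocene, Holocene.
Span = 273.01 − 0 = 273.01 Myr.
Durations: Miocene 17.697, Paleocene 10, Holocene 0.0117, Pleistocene 2.5683, Guadalupian 13.5, Oligocene 10.87 → longest is Miocene (17.697 Myr).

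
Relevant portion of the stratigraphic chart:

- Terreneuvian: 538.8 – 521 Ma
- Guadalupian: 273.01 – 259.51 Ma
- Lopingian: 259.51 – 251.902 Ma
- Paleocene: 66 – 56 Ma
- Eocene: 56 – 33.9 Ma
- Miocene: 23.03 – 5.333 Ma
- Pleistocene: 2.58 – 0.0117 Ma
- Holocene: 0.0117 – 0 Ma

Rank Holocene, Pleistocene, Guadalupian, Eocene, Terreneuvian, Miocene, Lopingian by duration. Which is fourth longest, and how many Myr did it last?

Start − end for each: Holocene 0.0117 − 0 = 0.0117; Pleistocene 2.58 − 0.0117 = 2.5683; Guadalupian 273.01 − 259.51 = 13.5; Eocene 56 − 33.9 = 22.1; Terreneuvian 538.8 − 521 = 17.8; Miocene 23.03 − 5.333 = 17.697; Lopingian 259.51 − 251.902 = 7.608.
Ranking these from longest: Eocene > Terreneuvian > Miocene > Guadalupian > Lopingian > Pleistocene > Holocene.
Position 4 in that ranking is Guadalupian, which lasted 13.5 Myr.

Guadalupian, 13.5 million years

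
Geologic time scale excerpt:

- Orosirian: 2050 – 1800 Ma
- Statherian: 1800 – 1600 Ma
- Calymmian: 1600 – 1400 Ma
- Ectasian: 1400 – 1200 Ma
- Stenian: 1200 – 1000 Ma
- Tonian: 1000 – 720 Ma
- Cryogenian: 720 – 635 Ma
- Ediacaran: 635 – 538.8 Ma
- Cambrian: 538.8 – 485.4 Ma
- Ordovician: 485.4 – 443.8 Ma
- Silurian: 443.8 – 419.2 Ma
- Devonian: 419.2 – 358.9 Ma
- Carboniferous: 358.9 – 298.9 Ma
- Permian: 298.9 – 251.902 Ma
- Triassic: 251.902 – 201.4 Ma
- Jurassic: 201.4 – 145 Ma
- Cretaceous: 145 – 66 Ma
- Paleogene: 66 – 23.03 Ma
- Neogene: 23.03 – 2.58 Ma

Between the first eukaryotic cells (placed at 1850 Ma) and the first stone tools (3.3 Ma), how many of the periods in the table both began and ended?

17

1850 Ma sits inside the Orosirian (2050–1800) and 3.3 Ma inside the Neogene (23.03–2.58); neither of those is wholly between the two dates.
The listed periods lying completely between them are Statherian, Calymmian, Ectasian, Stenian, Tonian, Cryogenian, Ediacaran, Cambrian, Ordovician, Silurian, Devonian, Carboniferous, Permian, Triassic, Jurassic, Cretaceous, Paleogene — 17 in all.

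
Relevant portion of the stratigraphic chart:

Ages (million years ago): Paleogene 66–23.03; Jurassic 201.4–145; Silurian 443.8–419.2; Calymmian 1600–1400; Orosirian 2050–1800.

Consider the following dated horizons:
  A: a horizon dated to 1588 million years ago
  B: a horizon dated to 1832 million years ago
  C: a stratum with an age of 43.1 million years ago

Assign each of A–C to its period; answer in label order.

A — Calymmian; B — Orosirian; C — Paleogene

A: 1588 Ma lies in 1600–1400 Ma, so Calymmian.
B: 1832 Ma lies in 2050–1800 Ma, so Orosirian.
C: 43.1 Ma lies in 66–23.03 Ma, so Paleogene.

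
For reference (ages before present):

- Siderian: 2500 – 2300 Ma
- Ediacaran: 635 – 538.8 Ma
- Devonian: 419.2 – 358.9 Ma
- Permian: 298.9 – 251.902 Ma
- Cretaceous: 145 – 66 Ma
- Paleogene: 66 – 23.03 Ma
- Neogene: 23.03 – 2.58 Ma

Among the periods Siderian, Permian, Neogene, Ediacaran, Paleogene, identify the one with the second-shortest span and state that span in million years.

Durations: Siderian 200; Permian 46.998; Neogene 20.45; Ediacaran 96.2; Paleogene 42.97 Myr.
Sorted shortest-first: Neogene (20.45), Paleogene (42.97), Permian (46.998), Ediacaran (96.2), Siderian (200).
The second shortest is Paleogene at 42.97 Myr.

Paleogene, 42.97 million years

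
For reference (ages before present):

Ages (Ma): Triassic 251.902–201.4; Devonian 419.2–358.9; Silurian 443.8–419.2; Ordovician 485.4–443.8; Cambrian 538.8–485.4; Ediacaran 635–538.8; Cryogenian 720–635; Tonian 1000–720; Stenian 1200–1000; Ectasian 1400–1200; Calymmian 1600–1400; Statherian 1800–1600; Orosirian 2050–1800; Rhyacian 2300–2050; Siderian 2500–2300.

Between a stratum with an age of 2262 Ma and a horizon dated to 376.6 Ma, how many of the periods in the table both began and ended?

11

The older date is 2262 Ma and the younger is 376.6 Ma.
Periods with start < 2262 and end > 376.6 Ma: Orosirian (2050–1800), Statherian (1800–1600), Calymmian (1600–1400), Ectasian (1400–1200), Stenian (1200–1000), Tonian (1000–720), Cryogenian (720–635), Ediacaran (635–538.8), Cambrian (538.8–485.4), Ordovician (485.4–443.8), Silurian (443.8–419.2).
That is 11 complete periods.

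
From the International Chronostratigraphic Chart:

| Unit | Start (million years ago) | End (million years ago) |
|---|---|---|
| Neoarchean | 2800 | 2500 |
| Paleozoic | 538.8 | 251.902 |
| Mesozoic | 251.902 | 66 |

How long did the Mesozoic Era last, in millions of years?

251.902 − 66 = 185.902 million years.

185.902 million years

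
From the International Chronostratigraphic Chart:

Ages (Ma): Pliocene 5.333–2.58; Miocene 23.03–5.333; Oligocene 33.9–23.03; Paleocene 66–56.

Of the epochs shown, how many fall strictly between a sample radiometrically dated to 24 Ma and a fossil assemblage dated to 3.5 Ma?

1

The older date is 24 Ma and the younger is 3.5 Ma.
Epochs with start < 24 and end > 3.5 Ma: Miocene (23.03–5.333).
That is 1 complete epoch.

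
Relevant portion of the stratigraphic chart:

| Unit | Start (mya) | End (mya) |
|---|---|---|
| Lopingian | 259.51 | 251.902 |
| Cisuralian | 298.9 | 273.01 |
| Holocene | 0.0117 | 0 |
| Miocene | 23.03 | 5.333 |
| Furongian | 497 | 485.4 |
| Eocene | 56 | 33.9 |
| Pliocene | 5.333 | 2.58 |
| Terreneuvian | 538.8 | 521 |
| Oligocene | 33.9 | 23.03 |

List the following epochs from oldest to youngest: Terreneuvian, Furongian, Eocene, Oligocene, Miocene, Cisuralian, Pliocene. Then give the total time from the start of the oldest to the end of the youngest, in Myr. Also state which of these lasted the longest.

Start ages (Ma): Terreneuvian 538.8, Furongian 497, Cisuralian 298.9, Eocene 56, Oligocene 33.9, Miocene 23.03, Pliocene 5.333.
Ordered oldest to youngest: Terreneuvian, Furongian, Cisuralian, Eocene, Oligocene, Miocene, Pliocene.
Span = 538.8 − 2.58 = 536.22 Myr.
Durations: Eocene 22.1, Miocene 17.697, Terreneuvian 17.8, Furongian 11.6, Oligocene 10.87, Pliocene 2.753, Cisuralian 25.89 → longest is Cisuralian (25.89 Myr).

Terreneuvian, Furongian, Cisuralian, Eocene, Oligocene, Miocene, Pliocene; total span 536.22 Myr; longest is Cisuralian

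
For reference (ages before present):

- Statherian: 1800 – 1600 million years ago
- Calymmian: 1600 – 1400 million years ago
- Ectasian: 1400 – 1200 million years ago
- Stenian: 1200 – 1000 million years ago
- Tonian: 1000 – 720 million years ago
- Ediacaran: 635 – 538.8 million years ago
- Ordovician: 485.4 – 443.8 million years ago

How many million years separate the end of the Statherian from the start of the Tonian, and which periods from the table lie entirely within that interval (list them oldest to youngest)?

End of Statherian = 1600 Ma; start of Tonian = 1000 Ma.
Gap = 1600 − 1000 = 600 Myr.
Periods wholly inside 1600–1000 Ma: Calymmian (1600–1400), Ectasian (1400–1200), Stenian (1200–1000).

600 million years; Calymmian, Ectasian, Stenian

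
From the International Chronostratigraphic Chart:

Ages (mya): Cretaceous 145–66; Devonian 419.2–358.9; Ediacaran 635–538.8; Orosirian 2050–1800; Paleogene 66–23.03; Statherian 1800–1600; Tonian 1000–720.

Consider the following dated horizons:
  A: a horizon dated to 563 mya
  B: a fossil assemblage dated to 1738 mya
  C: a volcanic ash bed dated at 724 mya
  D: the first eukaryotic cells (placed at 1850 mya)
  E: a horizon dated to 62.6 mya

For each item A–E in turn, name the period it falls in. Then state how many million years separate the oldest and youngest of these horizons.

A: 563 Ma lies in 635–538.8 Ma, so Ediacaran.
B: 1738 Ma lies in 1800–1600 Ma, so Statherian.
C: 724 Ma lies in 1000–720 Ma, so Tonian.
D: 1850 Ma lies in 2050–1800 Ma, so Orosirian.
E: 62.6 Ma lies in 66–23.03 Ma, so Paleogene.
Oldest = 1850 Ma, youngest = 62.6 Ma → span 1787.4 Myr.

A — Ediacaran; B — Statherian; C — Tonian; D — Orosirian; E — Paleogene; span 1787.4 million years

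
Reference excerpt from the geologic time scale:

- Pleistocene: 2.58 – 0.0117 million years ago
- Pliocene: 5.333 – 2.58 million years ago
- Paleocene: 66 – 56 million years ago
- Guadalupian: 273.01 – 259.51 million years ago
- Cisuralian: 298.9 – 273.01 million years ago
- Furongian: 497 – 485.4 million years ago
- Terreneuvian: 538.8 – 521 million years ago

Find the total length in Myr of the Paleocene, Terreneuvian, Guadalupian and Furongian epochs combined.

52.9 million years

Duration is start − end for each: (66 − 56) + (538.8 − 521) + (273.01 − 259.51) + (497 − 485.4).
That is 10 + 17.8 + 13.5 + 11.6, which totals 52.9 million years.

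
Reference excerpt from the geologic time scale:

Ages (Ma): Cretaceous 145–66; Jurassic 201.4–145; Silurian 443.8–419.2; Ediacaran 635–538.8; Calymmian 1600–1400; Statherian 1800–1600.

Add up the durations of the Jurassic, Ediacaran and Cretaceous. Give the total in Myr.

Duration is start − end for each: (201.4 − 145) + (635 − 538.8) + (145 − 66).
That is 56.4 + 96.2 + 79, which totals 231.6 million years.

231.6 million years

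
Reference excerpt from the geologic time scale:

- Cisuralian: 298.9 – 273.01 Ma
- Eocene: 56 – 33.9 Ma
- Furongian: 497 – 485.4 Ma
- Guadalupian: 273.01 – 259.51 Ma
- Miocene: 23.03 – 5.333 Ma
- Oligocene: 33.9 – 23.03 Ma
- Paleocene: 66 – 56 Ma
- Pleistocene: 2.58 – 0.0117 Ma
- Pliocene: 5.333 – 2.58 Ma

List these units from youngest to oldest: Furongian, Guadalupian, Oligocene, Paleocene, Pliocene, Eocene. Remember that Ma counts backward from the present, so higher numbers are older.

Sorting by start age (ascending Ma, since larger Ma = older): Pliocene began 5.333, Oligocene began 33.9, Eocene began 56, Paleocene began 66, Guadalupian began 273.01, Furongian began 497.

Pliocene → Oligocene → Eocene → Paleocene → Guadalupian → Furongian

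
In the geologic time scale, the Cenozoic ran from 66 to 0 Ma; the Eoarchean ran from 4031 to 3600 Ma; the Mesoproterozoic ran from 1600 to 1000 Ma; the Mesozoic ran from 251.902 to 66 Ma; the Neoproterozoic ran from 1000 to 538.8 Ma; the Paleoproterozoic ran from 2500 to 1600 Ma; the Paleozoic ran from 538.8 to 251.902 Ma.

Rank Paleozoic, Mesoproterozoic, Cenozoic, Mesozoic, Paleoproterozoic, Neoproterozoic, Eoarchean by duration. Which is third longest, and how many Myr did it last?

Neoproterozoic, 461.2 million years

Durations: Paleozoic 286.898; Mesoproterozoic 600; Cenozoic 66; Mesozoic 185.902; Paleoproterozoic 900; Neoproterozoic 461.2; Eoarchean 431 Myr.
Sorted longest-first: Paleoproterozoic (900), Mesoproterozoic (600), Neoproterozoic (461.2), Eoarchean (431), Paleozoic (286.898), Mesozoic (185.902), Cenozoic (66).
The third longest is Neoproterozoic at 461.2 Myr.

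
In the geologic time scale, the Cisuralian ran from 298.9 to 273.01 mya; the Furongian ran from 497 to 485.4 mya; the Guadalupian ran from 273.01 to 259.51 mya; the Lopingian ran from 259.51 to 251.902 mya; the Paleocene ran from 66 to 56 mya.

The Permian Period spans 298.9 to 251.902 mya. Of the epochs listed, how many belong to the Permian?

Epochs inside 298.9–251.902 Ma: Cisuralian, Guadalupian, Lopingian — 3 in total.

3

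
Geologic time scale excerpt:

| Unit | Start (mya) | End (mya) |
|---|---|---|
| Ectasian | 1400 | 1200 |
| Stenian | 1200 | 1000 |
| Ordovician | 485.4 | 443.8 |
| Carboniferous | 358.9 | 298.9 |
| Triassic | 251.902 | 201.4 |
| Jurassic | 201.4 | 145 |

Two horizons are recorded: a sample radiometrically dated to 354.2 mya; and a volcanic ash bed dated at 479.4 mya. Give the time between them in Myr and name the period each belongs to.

Elapsed time: 479.4 − 354.2 = 125.2 Myr.
354.2 Ma lies within 358.9–298.9 Ma: Carboniferous.
479.4 Ma lies within 485.4–443.8 Ma: Ordovician.

125.2 million years apart; the first in the Carboniferous, the second in the Ordovician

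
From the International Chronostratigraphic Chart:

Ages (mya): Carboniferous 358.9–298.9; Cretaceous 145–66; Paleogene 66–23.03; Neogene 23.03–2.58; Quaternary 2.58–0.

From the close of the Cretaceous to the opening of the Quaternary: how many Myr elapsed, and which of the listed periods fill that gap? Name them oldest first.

The Cretaceous closes at 66 Ma and the Quaternary opens at 2.58 Ma, so the interval is 66 − 2.58 = 63.42 Myr.
A period fits inside if it starts at or after 66 Ma and ends at or before 2.58 Ma; oldest first that gives Paleogene, Neogene.

63.42 million years; Paleogene, Neogene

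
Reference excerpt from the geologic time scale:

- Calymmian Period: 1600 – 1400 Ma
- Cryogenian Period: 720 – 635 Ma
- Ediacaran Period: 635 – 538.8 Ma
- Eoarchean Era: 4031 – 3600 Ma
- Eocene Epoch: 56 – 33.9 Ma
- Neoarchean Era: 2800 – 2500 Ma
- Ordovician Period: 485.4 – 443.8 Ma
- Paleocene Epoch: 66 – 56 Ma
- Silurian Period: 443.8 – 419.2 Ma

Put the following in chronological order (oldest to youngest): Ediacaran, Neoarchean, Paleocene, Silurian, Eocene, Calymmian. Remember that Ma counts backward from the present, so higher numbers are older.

Neoarchean, then Calymmian, then Ediacaran, then Silurian, then Paleocene, then Eocene

The oldest of these is Neoarchean (starts 2800 Ma) and the youngest is Eocene (ends 33.9 Ma).
In between, by decreasing start age: Calymmian (1600), Ediacaran (635), Silurian (443.8), Paleocene (66).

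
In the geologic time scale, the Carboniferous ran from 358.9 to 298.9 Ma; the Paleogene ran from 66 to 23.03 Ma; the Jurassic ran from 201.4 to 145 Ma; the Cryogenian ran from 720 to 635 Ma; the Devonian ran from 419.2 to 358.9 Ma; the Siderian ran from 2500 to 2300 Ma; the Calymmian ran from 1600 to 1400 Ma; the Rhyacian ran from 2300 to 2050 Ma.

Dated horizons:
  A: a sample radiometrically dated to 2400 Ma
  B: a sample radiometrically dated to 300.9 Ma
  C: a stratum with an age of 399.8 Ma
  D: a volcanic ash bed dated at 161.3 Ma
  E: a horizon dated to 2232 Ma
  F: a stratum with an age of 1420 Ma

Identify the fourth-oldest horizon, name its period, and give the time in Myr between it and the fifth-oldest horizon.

C, in the Devonian; 98.9 million years to B

Larger Ma means older, so oldest first: A 2400 > E 2232 > F 1420 > C 399.8 > B 300.9 > D 161.3.
Counting 4 along gives C (399.8 Ma); the excerpt puts that inside the Devonian, 419.2–358.9 Ma.
Next in line is B (300.9 Ma), and 399.8 − 300.9 = 98.9 Myr.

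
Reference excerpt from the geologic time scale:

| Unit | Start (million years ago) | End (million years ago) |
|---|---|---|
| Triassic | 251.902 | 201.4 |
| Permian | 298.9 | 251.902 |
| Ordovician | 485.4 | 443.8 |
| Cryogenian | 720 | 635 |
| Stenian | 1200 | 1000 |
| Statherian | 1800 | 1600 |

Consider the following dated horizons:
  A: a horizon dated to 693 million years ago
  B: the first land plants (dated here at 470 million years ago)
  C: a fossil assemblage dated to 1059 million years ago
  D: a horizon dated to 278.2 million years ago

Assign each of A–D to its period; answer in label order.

A — Cryogenian; B — Ordovician; C — Stenian; D — Permian

A: 693 Ma lies in 720–635 Ma, so Cryogenian.
B: 470 Ma lies in 485.4–443.8 Ma, so Ordovician.
C: 1059 Ma lies in 1200–1000 Ma, so Stenian.
D: 278.2 Ma lies in 298.9–251.902 Ma, so Permian.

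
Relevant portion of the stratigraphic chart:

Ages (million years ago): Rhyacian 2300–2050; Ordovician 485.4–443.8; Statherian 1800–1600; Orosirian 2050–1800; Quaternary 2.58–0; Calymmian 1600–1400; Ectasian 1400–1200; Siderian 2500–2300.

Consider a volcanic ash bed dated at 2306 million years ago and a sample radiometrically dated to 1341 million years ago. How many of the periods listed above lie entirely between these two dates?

2306 Ma sits inside the Siderian (2500–2300) and 1341 Ma inside the Ectasian (1400–1200); neither of those is wholly between the two dates.
The listed periods lying completely between them are Rhyacian, Orosirian, Statherian, Calymmian — 4 in all.

4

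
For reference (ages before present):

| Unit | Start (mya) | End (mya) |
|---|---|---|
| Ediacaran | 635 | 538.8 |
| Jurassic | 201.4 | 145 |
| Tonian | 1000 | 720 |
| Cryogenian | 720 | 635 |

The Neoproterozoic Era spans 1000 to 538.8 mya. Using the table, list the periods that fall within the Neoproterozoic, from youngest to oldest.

Ediacaran, Cryogenian, Tonian

Periods with both bounds inside 1000–538.8 Ma: Ediacaran (635–538.8), Cryogenian (720–635), Tonian (1000–720).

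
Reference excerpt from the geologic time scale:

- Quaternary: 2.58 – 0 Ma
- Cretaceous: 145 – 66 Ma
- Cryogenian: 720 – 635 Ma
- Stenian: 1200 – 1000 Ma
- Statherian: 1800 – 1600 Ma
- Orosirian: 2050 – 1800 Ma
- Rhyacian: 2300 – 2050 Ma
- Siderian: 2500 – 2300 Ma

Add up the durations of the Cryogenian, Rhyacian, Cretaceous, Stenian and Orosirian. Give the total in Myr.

Duration is start − end for each: (720 − 635) + (2300 − 2050) + (145 − 66) + (1200 − 1000) + (2050 − 1800).
That is 85 + 250 + 79 + 200 + 250, which totals 864 million years.

864 million years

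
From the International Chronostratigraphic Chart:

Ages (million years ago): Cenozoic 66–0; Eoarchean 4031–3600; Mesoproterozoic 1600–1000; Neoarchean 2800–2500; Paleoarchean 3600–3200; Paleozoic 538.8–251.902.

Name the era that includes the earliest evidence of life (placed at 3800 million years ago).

Eoarchean

3800 Ma lies between 4031 and 3600 Ma, so it falls in the Eoarchean.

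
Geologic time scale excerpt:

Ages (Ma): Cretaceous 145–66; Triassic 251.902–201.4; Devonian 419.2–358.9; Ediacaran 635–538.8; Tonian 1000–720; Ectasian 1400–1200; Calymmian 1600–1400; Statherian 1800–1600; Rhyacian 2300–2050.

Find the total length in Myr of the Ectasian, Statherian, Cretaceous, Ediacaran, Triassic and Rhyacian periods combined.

Duration is start − end for each: (1400 − 1200) + (1800 − 1600) + (145 − 66) + (635 − 538.8) + (251.902 − 201.4) + (2300 − 2050).
That is 200 + 200 + 79 + 96.2 + 50.502 + 250, which totals 875.702 million years.

875.702 million years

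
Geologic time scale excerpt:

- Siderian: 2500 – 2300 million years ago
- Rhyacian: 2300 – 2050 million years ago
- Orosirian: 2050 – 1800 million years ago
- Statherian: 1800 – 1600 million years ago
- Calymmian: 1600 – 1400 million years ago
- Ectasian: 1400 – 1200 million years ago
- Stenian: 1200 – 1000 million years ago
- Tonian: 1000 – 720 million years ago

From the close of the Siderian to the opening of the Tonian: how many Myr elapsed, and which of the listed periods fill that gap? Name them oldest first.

The Siderian closes at 2300 Ma and the Tonian opens at 1000 Ma, so the interval is 2300 − 1000 = 1300 Myr.
A period fits inside if it starts at or after 2300 Ma and ends at or before 1000 Ma; oldest first that gives Rhyacian, Orosirian, Statherian, Calymmian, Ectasian, Stenian.

1300 million years; Rhyacian, Orosirian, Statherian, Calymmian, Ectasian, Stenian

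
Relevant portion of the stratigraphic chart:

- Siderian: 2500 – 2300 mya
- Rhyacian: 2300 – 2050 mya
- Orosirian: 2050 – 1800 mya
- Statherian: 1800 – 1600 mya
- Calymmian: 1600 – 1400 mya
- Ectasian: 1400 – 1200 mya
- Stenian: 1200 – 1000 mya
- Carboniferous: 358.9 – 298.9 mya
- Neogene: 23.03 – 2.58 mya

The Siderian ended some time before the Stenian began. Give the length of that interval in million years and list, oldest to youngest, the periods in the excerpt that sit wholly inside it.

The Siderian closes at 2300 Ma and the Stenian opens at 1200 Ma, so the interval is 2300 − 1200 = 1100 Myr.
A period fits inside if it starts at or after 2300 Ma and ends at or before 1200 Ma; oldest first that gives Rhyacian, Orosirian, Statherian, Calymmian, Ectasian.

1100 million years; Rhyacian, Orosirian, Statherian, Calymmian, Ectasian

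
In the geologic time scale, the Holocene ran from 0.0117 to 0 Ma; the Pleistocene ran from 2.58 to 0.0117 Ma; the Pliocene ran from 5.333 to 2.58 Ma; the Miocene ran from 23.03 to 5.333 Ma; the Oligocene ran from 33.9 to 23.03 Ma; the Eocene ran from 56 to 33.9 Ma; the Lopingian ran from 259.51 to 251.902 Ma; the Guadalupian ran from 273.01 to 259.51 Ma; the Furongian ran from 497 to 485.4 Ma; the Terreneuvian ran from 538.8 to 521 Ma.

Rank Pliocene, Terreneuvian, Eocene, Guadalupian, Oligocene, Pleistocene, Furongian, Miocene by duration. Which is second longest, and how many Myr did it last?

Start − end for each: Pliocene 5.333 − 2.58 = 2.753; Terreneuvian 538.8 − 521 = 17.8; Eocene 56 − 33.9 = 22.1; Guadalupian 273.01 − 259.51 = 13.5; Oligocene 33.9 − 23.03 = 10.87; Pleistocene 2.58 − 0.0117 = 2.5683; Furongian 497 − 485.4 = 11.6; Miocene 23.03 − 5.333 = 17.697.
Ranking these from longest: Eocene > Terreneuvian > Miocene > Guadalupian > Furongian > Oligocene > Pliocene > Pleistocene.
Position 2 in that ranking is Terreneuvian, which lasted 17.8 Myr.

Terreneuvian, 17.8 million years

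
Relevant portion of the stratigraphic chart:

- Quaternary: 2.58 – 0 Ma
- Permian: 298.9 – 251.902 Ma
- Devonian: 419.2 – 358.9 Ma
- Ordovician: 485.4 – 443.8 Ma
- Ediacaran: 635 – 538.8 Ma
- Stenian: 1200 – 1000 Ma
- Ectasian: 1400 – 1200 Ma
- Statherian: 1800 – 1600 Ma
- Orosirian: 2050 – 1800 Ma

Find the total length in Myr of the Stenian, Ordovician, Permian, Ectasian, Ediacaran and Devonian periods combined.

Duration is start − end for each: (1200 − 1000) + (485.4 − 443.8) + (298.9 − 251.902) + (1400 − 1200) + (635 − 538.8) + (419.2 − 358.9).
That is 200 + 41.6 + 46.998 + 200 + 96.2 + 60.3, which totals 645.098 million years.

645.098 million years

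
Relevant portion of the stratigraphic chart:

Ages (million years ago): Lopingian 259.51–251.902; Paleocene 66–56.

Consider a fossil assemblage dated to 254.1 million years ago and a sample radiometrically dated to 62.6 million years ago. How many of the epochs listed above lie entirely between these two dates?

Checking each listed span, none has both start < 254.1 Ma and end > 62.6 Ma — every epoch straddles one of the two dates or lies outside them — so the count is 0.

0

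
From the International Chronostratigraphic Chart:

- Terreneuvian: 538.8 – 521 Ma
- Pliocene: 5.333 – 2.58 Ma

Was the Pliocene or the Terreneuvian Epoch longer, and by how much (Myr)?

Terreneuvian, by 15.047 million years

Pliocene: 5.333 − 2.58 = 2.753 Myr.
Terreneuvian: 538.8 − 521 = 17.8 Myr.
Difference: 17.8 − 2.753 = 15.047 Myr, so the Terreneuvian was longer.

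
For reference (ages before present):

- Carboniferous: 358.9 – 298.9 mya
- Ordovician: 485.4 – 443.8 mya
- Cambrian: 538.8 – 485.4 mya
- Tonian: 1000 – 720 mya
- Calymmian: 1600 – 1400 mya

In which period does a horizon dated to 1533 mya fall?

1533 Ma lies between 1600 and 1400 Ma, so it falls in the Calymmian.

Calymmian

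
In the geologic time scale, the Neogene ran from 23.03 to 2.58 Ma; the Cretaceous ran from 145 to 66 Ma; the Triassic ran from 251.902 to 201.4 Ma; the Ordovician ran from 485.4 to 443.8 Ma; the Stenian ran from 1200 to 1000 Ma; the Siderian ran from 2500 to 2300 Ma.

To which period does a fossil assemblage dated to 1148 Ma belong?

1148 Ma lies between 1200 and 1000 Ma, so it falls in the Stenian.

Stenian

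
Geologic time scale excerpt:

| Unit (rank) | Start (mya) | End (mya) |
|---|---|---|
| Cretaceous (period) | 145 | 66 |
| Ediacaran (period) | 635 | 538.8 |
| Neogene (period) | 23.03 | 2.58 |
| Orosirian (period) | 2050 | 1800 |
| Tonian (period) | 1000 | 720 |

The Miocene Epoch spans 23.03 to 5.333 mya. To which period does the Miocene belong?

Neogene

The Miocene (23.03–5.333 Ma) lies entirely within 23.03–2.58 Ma, the Neogene Period.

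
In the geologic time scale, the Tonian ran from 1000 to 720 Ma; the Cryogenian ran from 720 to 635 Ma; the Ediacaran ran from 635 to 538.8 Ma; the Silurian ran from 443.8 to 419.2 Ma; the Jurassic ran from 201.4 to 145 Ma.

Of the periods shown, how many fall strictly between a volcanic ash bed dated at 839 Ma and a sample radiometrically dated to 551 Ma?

1

839 Ma sits inside the Tonian (1000–720) and 551 Ma inside the Ediacaran (635–538.8); neither of those is wholly between the two dates.
The listed periods lying completely between them are Cryogenian — 1 in all.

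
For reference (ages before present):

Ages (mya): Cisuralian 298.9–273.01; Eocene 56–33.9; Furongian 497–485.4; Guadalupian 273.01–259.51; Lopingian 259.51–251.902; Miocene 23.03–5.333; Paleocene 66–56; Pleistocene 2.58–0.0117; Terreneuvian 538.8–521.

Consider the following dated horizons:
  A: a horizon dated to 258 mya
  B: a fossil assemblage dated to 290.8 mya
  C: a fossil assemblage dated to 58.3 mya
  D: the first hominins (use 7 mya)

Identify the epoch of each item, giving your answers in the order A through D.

A — Lopingian; B — Cisuralian; C — Paleocene; D — Miocene

Match each age against the start–end ranges in the excerpt: A = 258 Ma → Lopingian (259.51–251.902); B = 290.8 Ma → Cisuralian (298.9–273.01); C = 58.3 Ma → Paleocene (66–56); D = 7 Ma → Miocene (23.03–5.333).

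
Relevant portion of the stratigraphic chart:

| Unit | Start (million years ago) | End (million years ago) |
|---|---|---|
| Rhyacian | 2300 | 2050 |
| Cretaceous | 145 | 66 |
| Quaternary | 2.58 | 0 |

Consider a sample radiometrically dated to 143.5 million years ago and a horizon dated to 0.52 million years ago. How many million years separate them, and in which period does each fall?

142.98 million years apart; the first in the Cretaceous, the second in the Quaternary

Elapsed time: 143.5 − 0.52 = 142.98 Myr.
143.5 Ma lies within 145–66 Ma: Cretaceous.
0.52 Ma lies within 2.58–0 Ma: Quaternary.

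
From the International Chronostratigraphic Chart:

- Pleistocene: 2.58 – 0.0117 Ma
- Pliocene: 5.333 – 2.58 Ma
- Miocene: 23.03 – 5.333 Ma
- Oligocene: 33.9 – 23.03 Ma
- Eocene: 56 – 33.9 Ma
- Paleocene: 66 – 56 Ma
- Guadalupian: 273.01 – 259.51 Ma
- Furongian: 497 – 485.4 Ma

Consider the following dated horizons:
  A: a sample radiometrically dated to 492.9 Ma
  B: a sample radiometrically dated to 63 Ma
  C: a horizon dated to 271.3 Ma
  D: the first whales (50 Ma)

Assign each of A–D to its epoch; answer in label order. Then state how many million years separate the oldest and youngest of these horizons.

A: 492.9 Ma lies in 497–485.4 Ma, so Furongian.
B: 63 Ma lies in 66–56 Ma, so Paleocene.
C: 271.3 Ma lies in 273.01–259.51 Ma, so Guadalupian.
D: 50 Ma lies in 56–33.9 Ma, so Eocene.
Oldest = 492.9 Ma, youngest = 50 Ma → span 442.9 Myr.

A — Furongian; B — Paleocene; C — Guadalupian; D — Eocene; span 442.9 million years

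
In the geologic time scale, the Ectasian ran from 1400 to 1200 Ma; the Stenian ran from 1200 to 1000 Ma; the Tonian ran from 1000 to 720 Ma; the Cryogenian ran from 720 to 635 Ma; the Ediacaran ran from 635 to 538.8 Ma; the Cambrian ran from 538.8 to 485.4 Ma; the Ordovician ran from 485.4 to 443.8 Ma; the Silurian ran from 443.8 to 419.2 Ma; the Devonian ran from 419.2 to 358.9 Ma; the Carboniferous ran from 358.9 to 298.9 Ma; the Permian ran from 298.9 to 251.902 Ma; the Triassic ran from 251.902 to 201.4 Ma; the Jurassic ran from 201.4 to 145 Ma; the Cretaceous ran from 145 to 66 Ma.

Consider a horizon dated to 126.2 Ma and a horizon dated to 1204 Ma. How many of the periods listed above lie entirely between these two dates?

12

1204 Ma sits inside the Ectasian (1400–1200) and 126.2 Ma inside the Cretaceous (145–66); neither of those is wholly between the two dates.
The listed periods lying completely between them are Stenian, Tonian, Cryogenian, Ediacaran, Cambrian, Ordovician, Silurian, Devonian, Carboniferous, Permian, Triassic, Jurassic — 12 in all.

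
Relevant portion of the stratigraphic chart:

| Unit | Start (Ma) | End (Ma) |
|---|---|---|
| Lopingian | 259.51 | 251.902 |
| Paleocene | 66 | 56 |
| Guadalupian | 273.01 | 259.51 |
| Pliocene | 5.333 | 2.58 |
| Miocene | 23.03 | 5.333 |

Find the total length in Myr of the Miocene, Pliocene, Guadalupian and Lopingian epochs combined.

41.558 million years

Each duration: Miocene = 17.697; Pliocene = 2.753; Guadalupian = 13.5; Lopingian = 7.608.
Sum: 17.697 + 2.753 + 13.5 + 7.608 = 41.558 Myr.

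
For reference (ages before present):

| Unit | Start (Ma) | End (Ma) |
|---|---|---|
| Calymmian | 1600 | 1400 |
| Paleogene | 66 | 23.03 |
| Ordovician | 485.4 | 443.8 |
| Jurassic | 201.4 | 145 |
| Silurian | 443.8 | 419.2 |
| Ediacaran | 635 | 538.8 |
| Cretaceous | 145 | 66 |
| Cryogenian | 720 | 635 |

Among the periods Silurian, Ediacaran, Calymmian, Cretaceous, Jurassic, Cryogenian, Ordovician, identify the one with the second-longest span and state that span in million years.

Ediacaran, 96.2 million years

Durations: Silurian 24.6; Ediacaran 96.2; Calymmian 200; Cretaceous 79; Jurassic 56.4; Cryogenian 85; Ordovician 41.6 Myr.
Sorted longest-first: Calymmian (200), Ediacaran (96.2), Cryogenian (85), Cretaceous (79), Jurassic (56.4), Ordovician (41.6), Silurian (24.6).
The second longest is Ediacaran at 96.2 Myr.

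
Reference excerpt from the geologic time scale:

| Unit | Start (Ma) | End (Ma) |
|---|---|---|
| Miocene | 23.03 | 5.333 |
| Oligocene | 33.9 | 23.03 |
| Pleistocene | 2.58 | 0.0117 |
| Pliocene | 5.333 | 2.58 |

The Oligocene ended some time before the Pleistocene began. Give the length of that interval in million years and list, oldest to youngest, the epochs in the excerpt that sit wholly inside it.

20.45 million years; Miocene, Pliocene

The Oligocene closes at 23.03 Ma and the Pleistocene opens at 2.58 Ma, so the interval is 23.03 − 2.58 = 20.45 Myr.
An epoch fits inside if it starts at or after 23.03 Ma and ends at or before 2.58 Ma; oldest first that gives Miocene, Pliocene.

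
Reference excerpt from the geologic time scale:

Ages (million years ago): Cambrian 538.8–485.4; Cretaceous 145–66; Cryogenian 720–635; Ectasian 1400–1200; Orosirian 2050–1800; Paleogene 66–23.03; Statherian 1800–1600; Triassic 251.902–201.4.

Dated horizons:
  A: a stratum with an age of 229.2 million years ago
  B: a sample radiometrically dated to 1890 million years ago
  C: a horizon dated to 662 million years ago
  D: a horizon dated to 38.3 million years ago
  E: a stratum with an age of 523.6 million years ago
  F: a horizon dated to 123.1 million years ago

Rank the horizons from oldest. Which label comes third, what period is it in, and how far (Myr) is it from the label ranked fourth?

E, in the Cambrian; 294.4 million years to A

Larger Ma means older, so oldest first: B 1890 > C 662 > E 523.6 > A 229.2 > F 123.1 > D 38.3.
Counting 3 along gives E (523.6 Ma); the excerpt puts that inside the Cambrian, 538.8–485.4 Ma.
Next in line is A (229.2 Ma), and 523.6 − 229.2 = 294.4 Myr.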